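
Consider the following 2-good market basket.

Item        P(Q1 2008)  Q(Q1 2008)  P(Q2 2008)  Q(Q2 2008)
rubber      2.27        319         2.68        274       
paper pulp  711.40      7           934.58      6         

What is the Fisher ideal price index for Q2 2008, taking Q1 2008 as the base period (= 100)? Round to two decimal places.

Laspeyres component (base-period weights):
ΣP(Q2 2008)Q(Q1 2008) = 2.68×319 + 934.58×7 = 854.92 + 6542.06 = 7396.98
ΣP(Q1 2008)Q(Q1 2008) = 2.27×319 + 711.40×7 = 724.13 + 4979.8 = 5703.93
L = 7396.98 / 5703.93 × 100 = 129.6822
Paasche component (current-period weights):
ΣP(Q2 2008)Q(Q2 2008) = 2.68×274 + 934.58×6 = 734.32 + 5607.48 = 6341.8
ΣP(Q1 2008)Q(Q2 2008) = 2.27×274 + 711.40×6 = 621.98 + 4268.4 = 4890.38
P = 6341.8 / 4890.38 × 100 = 129.6791
Fisher = √(L × P) = √(129.6822 × 129.6791) = 129.6806

129.68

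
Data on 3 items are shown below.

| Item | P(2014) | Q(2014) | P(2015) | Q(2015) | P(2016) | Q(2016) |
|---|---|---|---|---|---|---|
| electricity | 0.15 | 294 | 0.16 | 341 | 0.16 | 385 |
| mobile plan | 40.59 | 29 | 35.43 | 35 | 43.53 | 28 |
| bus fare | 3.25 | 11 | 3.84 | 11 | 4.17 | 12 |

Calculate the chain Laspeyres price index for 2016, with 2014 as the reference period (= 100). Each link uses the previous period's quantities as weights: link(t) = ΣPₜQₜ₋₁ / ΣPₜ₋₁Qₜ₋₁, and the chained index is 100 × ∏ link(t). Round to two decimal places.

Link 2014→2015:
ΣP(2015)Q(2014) = 0.16×294 + 35.43×29 + 3.84×11 = 47.04 + 1027.47 + 42.24 = 1116.75
ΣP(2014)Q(2014) = 0.15×294 + 40.59×29 + 3.25×11 = 44.1 + 1177.11 + 35.75 = 1256.96
link = 1116.75/1256.96 = 0.888453
Link 2015→2016:
ΣP(2016)Q(2015) = 0.16×341 + 43.53×35 + 4.17×11 = 54.56 + 1523.55 + 45.87 = 1623.98
ΣP(2015)Q(2015) = 0.16×341 + 35.43×35 + 3.84×11 = 54.56 + 1240.05 + 42.24 = 1336.85
link = 1623.98/1336.85 = 1.214781
Chained index = 100 × 0.888453 × 1.214781 = 107.9276

107.93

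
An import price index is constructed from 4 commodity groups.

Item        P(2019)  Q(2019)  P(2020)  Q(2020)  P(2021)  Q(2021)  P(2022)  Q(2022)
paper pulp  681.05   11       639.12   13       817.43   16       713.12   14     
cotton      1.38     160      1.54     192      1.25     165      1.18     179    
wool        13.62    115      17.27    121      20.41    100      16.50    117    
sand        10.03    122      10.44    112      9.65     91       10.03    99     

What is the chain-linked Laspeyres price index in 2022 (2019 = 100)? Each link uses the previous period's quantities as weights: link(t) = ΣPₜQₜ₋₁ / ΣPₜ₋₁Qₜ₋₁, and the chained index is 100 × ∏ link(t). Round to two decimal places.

106.60

Link 2019→2020:
ΣP(2020)Q(2019) = 639.12×11 + 1.54×160 + 17.27×115 + 10.44×122 = 7030.32 + 246.4 + 1986.05 + 1273.68 = 10536.45
ΣP(2019)Q(2019) = 681.05×11 + 1.38×160 + 13.62×115 + 10.03×122 = 7491.55 + 220.8 + 1566.3 + 1223.66 = 10502.31
link = 10536.45/10502.31 = 1.003251
Link 2020→2021:
ΣP(2021)Q(2020) = 817.43×13 + 1.25×192 + 20.41×121 + 9.65×112 = 10626.59 + 240 + 2469.61 + 1080.8 = 14417
ΣP(2020)Q(2020) = 639.12×13 + 1.54×192 + 17.27×121 + 10.44×112 = 8308.56 + 295.68 + 2089.67 + 1169.28 = 11863.19
link = 14417/11863.19 = 1.215272
Link 2021→2022:
ΣP(2022)Q(2021) = 713.12×16 + 1.18×165 + 16.50×100 + 10.03×91 = 11409.92 + 194.7 + 1650 + 912.73 = 14167.35
ΣP(2021)Q(2021) = 817.43×16 + 1.25×165 + 20.41×100 + 9.65×91 = 13078.88 + 206.25 + 2041 + 878.15 = 16204.28
link = 14167.35/16204.28 = 0.874297
Chained index = 100 × 1.003251 × 1.215272 × 0.874297 = 106.5962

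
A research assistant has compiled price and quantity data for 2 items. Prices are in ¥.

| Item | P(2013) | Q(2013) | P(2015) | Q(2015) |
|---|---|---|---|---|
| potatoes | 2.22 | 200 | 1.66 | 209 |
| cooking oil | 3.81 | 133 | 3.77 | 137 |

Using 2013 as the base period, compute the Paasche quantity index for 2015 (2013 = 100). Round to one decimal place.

103.6

Paasche quantity index uses current-period prices as weights.
ΣP(2015)·Q(2015) = 1.66×209 + 3.77×137 = 346.94 + 516.49 = 863.43
ΣP(2015)·Q(2013) = 1.66×200 + 3.77×133 = 332 + 501.41 = 833.41
Index = 863.43 / 833.41 × 100 = 103.6021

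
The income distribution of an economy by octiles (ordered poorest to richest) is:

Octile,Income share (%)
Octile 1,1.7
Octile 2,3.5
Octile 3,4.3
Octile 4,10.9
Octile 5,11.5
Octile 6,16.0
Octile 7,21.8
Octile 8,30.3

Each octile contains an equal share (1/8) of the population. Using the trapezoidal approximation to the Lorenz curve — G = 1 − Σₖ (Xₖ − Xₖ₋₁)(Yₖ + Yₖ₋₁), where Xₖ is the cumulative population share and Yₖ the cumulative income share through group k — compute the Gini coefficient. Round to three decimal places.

0.409

Cumulative income shares Yₖ: 0.0170, 0.0520, 0.0950, 0.2040, 0.3190, 0.4790, 0.6970, 1.0000
Σ (Xₖ−Xₖ₋₁)(Yₖ+Yₖ₋₁) = (1/8)(0.0170+0.0000) + (1/8)(0.0520+0.0170) + (1/8)(0.0950+0.0520) + (1/8)(0.2040+0.0950) + (1/8)(0.3190+0.2040) + (1/8)(0.4790+0.3190) + (1/8)(0.6970+0.4790) + (1/8)(1.0000+0.6970)
  = 0.0021 + 0.0086 + 0.0184 + 0.0374 + 0.0654 + 0.0998 + 0.1470 + 0.2121 = 0.5907
G = 1 − 0.5907 = 0.4093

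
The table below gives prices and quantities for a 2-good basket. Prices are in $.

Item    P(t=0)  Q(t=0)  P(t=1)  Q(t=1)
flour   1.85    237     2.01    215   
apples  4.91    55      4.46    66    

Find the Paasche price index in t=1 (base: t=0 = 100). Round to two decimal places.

100.65

Paasche price index uses current-period quantities as weights.
ΣP(t=1)·Q(t=1) = 2.01×215 + 4.46×66 = 432.15 + 294.36 = 726.51
ΣP(t=0)·Q(t=1) = 1.85×215 + 4.91×66 = 397.75 + 324.06 = 721.81
Index = 726.51 / 721.81 × 100 = 100.6511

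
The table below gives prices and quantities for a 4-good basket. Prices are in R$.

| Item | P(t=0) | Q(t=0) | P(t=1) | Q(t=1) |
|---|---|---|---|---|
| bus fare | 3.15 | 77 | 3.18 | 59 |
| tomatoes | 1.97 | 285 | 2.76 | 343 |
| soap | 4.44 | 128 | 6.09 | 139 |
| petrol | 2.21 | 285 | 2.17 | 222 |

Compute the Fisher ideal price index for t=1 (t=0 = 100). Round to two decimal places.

123.18

Laspeyres component (base-period weights):
ΣP(t=1)Q(t=0) = 3.18×77 + 2.76×285 + 6.09×128 + 2.17×285 = 244.86 + 786.6 + 779.52 + 618.45 = 2429.43
ΣP(t=0)Q(t=0) = 3.15×77 + 1.97×285 + 4.44×128 + 2.21×285 = 242.55 + 561.45 + 568.32 + 629.85 = 2002.17
L = 2429.43 / 2002.17 × 100 = 121.3398
Paasche component (current-period weights):
ΣP(t=1)Q(t=1) = 3.18×59 + 2.76×343 + 6.09×139 + 2.17×222 = 187.62 + 946.68 + 846.51 + 481.74 = 2462.55
ΣP(t=0)Q(t=1) = 3.15×59 + 1.97×343 + 4.44×139 + 2.21×222 = 185.85 + 675.71 + 617.16 + 490.62 = 1969.34
P = 2462.55 / 1969.34 × 100 = 125.0444
Fisher = √(L × P) = √(121.3398 × 125.0444) = 123.1782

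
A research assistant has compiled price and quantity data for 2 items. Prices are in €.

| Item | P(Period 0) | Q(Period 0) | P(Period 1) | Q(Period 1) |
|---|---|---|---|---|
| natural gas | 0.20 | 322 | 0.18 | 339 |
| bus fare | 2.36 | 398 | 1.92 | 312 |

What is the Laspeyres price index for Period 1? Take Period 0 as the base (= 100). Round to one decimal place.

Laspeyres price index uses base-period quantities as weights.
ΣP(Period 1)·Q(Period 0) = 0.18×322 + 1.92×398 = 57.96 + 764.16 = 822.12
ΣP(Period 0)·Q(Period 0) = 0.20×322 + 2.36×398 = 64.4 + 939.28 = 1003.68
Index = 822.12 / 1003.68 × 100 = 81.9106

81.9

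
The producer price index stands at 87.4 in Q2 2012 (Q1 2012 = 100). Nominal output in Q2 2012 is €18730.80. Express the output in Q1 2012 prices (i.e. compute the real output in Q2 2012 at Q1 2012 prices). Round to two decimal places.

Real = Nominal ÷ (Index/100) = 18730.80 ÷ (87.4/100)
     = 18730.80 ÷ 0.874 = 21431.1213

21431.12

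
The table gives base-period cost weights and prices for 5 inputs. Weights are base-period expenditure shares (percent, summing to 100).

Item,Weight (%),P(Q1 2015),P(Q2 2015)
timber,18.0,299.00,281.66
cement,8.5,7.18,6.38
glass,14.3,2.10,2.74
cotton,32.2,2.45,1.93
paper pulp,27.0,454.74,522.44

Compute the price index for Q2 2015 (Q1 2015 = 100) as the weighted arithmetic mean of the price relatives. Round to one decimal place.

timber: 18.0 × (281.66/299.00) = 18.0 × 0.942007 = 16.9561
cement: 8.5 × (6.38/7.18) = 8.5 × 0.888579 = 7.5529
glass: 14.3 × (2.74/2.10) = 14.3 × 1.304762 = 18.6581
cotton: 32.2 × (1.93/2.45) = 32.2 × 0.787755 = 25.3657
paper pulp: 27.0 × (522.44/454.74) = 27.0 × 1.148876 = 31.0197
Index = Σ wᵢ·(p₁ᵢ/p₀ᵢ) = 16.9561 + 7.5529 + 18.6581 + 25.3657 + 31.0197 = 99.5525

99.6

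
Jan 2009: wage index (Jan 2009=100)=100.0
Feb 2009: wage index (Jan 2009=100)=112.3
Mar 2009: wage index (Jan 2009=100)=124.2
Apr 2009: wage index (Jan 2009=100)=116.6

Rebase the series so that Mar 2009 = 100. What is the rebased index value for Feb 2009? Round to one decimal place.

90.4

Rebased(Feb 2009) = 112.3 / 124.2 × 100 = 90.4187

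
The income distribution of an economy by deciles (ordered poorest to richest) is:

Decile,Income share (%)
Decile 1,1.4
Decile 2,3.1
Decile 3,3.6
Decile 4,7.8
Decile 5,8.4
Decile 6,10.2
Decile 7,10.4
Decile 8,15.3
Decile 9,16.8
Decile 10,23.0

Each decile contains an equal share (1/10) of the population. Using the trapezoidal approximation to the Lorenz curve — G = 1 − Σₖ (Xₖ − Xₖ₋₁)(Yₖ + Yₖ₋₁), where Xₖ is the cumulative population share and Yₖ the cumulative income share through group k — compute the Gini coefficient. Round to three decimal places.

0.358

Cumulative income shares Yₖ: 0.0140, 0.0450, 0.0810, 0.1590, 0.2430, 0.3450, 0.4490, 0.6020, 0.7700, 1.0000
Σ (Xₖ−Xₖ₋₁)(Yₖ+Yₖ₋₁) = (1/10)(0.0140+0.0000) + (1/10)(0.0450+0.0140) + (1/10)(0.0810+0.0450) + (1/10)(0.1590+0.0810) + (1/10)(0.2430+0.1590) + (1/10)(0.3450+0.2430) + (1/10)(0.4490+0.3450) + (1/10)(0.6020+0.4490) + (1/10)(0.7700+0.6020) + (1/10)(1.0000+0.7700)
  = 0.0014 + 0.0059 + 0.0126 + 0.0240 + 0.0402 + 0.0588 + 0.0794 + 0.1051 + 0.1372 + 0.1770 = 0.6416
G = 1 − 0.6416 = 0.3584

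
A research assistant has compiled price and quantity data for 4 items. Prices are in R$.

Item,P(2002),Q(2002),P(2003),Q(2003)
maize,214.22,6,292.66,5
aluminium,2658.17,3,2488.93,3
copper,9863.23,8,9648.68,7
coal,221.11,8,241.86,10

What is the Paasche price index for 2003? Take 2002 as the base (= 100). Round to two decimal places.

Paasche price index uses current-period quantities as weights.
ΣP(2003)·Q(2003) = 292.66×5 + 2488.93×3 + 9648.68×7 + 241.86×10 = 1463.3 + 7466.79 + 67540.76 + 2418.6 = 78889.45
ΣP(2002)·Q(2003) = 214.22×5 + 2658.17×3 + 9863.23×7 + 221.11×10 = 1071.1 + 7974.51 + 69042.61 + 2211.1 = 80299.32
Index = 78889.45 / 80299.32 × 100 = 98.2442

98.24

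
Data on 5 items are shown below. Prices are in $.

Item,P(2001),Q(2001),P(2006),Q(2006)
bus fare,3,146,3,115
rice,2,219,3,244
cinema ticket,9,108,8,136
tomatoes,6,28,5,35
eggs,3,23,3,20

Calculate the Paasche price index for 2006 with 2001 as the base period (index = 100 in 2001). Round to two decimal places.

103.14

Paasche price index uses current-period quantities as weights.
ΣP(2006)·Q(2006) = 3×115 + 3×244 + 8×136 + 5×35 + 3×20 = 345 + 732 + 1088 + 175 + 60 = 2400
ΣP(2001)·Q(2006) = 3×115 + 2×244 + 9×136 + 6×35 + 3×20 = 345 + 488 + 1224 + 210 + 60 = 2327
Index = 2400 / 2327 × 100 = 103.1371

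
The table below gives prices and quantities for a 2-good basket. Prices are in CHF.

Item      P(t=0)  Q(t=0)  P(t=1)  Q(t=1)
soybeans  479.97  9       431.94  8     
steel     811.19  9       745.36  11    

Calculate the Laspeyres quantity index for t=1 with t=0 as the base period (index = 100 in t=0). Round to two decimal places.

109.83

Laspeyres quantity index uses base-period prices as weights.
ΣP(t=0)·Q(t=1) = 479.97×8 + 811.19×11 = 3839.76 + 8923.09 = 12762.85
ΣP(t=0)·Q(t=0) = 479.97×9 + 811.19×9 = 4319.73 + 7300.71 = 11620.44
Index = 12762.85 / 11620.44 × 100 = 109.8310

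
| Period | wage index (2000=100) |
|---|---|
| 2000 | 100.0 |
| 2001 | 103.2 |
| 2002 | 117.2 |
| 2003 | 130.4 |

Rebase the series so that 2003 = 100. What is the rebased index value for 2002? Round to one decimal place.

Rebased(2002) = 117.2 / 130.4 × 100 = 89.8773

89.9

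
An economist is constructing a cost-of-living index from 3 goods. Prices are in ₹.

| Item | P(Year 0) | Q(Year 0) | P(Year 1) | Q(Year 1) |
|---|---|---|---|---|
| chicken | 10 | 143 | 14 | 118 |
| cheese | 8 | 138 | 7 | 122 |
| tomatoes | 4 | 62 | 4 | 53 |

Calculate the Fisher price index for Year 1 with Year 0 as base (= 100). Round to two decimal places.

Laspeyres component (base-period weights):
ΣP(Year 1)Q(Year 0) = 14×143 + 7×138 + 4×62 = 2002 + 966 + 248 = 3216
ΣP(Year 0)Q(Year 0) = 10×143 + 8×138 + 4×62 = 1430 + 1104 + 248 = 2782
L = 3216 / 2782 × 100 = 115.6003
Paasche component (current-period weights):
ΣP(Year 1)Q(Year 1) = 14×118 + 7×122 + 4×53 = 1652 + 854 + 212 = 2718
ΣP(Year 0)Q(Year 1) = 10×118 + 8×122 + 4×53 = 1180 + 976 + 212 = 2368
P = 2718 / 2368 × 100 = 114.7804
Fisher = √(L × P) = √(115.6003 × 114.7804) = 115.1896

115.19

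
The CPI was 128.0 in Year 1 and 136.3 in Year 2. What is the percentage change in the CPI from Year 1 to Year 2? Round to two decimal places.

6.48%

Change = (136.3 − 128.0) / 128.0 × 100
       = 8.3 / 128.0 × 100 = 6.4844%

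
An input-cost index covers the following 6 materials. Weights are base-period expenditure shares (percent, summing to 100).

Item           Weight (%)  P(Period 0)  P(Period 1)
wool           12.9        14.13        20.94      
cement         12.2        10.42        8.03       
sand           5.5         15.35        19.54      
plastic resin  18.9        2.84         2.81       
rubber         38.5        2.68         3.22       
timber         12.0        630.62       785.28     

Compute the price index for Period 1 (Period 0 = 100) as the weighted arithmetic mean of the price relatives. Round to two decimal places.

115.42

wool: 12.9 × (20.94/14.13) = 12.9 × 1.481953 = 19.1172
cement: 12.2 × (8.03/10.42) = 12.2 × 0.770633 = 9.4017
sand: 5.5 × (19.54/15.35) = 5.5 × 1.272964 = 7.0013
plastic resin: 18.9 × (2.81/2.84) = 18.9 × 0.989437 = 18.7004
rubber: 38.5 × (3.22/2.68) = 38.5 × 1.201493 = 46.2575
timber: 12.0 × (785.28/630.62) = 12.0 × 1.245251 = 14.9430
Index = Σ wᵢ·(p₁ᵢ/p₀ᵢ) = 19.1172 + 9.4017 + 7.0013 + 18.7004 + 46.2575 + 14.9430 = 115.4211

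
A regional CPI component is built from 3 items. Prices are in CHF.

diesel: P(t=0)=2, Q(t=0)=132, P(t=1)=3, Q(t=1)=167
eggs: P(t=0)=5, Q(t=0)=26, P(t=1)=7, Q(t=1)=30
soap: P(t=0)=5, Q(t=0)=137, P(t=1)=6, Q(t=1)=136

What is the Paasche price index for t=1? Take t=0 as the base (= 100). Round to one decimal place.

131.2

Paasche price index uses current-period quantities as weights.
ΣP(t=1)·Q(t=1) = 3×167 + 7×30 + 6×136 = 501 + 210 + 816 = 1527
ΣP(t=0)·Q(t=1) = 2×167 + 5×30 + 5×136 = 334 + 150 + 680 = 1164
Index = 1527 / 1164 × 100 = 131.1856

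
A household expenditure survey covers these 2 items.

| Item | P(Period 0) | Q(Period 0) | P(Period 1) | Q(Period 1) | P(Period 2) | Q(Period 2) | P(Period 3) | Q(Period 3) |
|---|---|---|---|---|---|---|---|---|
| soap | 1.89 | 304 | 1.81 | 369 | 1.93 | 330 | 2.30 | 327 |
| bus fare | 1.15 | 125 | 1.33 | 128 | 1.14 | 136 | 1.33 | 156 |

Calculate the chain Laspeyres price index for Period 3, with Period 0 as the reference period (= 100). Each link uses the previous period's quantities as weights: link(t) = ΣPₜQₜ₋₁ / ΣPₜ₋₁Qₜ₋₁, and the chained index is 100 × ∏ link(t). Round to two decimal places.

Link Period 0→Period 1:
ΣP(Period 1)Q(Period 0) = 1.81×304 + 1.33×125 = 550.24 + 166.25 = 716.49
ΣP(Period 0)Q(Period 0) = 1.89×304 + 1.15×125 = 574.56 + 143.75 = 718.31
link = 716.49/718.31 = 0.997466
Link Period 1→Period 2:
ΣP(Period 2)Q(Period 1) = 1.93×369 + 1.14×128 = 712.17 + 145.92 = 858.09
ΣP(Period 1)Q(Period 1) = 1.81×369 + 1.33×128 = 667.89 + 170.24 = 838.13
link = 858.09/838.13 = 1.023815
Link Period 2→Period 3:
ΣP(Period 3)Q(Period 2) = 2.30×330 + 1.33×136 = 759 + 180.88 = 939.88
ΣP(Period 2)Q(Period 2) = 1.93×330 + 1.14×136 = 636.9 + 155.04 = 791.94
link = 939.88/791.94 = 1.186807
Chained index = 100 × 0.997466 × 1.023815 × 1.186807 = 121.1992

121.20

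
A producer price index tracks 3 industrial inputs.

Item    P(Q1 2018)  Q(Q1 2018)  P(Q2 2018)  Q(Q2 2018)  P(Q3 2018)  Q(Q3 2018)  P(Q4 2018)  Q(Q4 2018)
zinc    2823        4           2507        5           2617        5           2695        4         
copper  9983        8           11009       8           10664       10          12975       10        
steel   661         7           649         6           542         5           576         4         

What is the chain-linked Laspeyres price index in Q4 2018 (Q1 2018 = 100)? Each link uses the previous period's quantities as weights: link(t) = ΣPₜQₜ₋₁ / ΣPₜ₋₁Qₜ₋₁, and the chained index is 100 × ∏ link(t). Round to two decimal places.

124.39

Link Q1 2018→Q2 2018:
ΣP(Q2 2018)Q(Q1 2018) = 2507×4 + 11009×8 + 649×7 = 10028 + 88072 + 4543 = 102643
ΣP(Q1 2018)Q(Q1 2018) = 2823×4 + 9983×8 + 661×7 = 11292 + 79864 + 4627 = 95783
link = 102643/95783 = 1.071620
Link Q2 2018→Q3 2018:
ΣP(Q3 2018)Q(Q2 2018) = 2617×5 + 10664×8 + 542×6 = 13085 + 85312 + 3252 = 101649
ΣP(Q2 2018)Q(Q2 2018) = 2507×5 + 11009×8 + 649×6 = 12535 + 88072 + 3894 = 104501
link = 101649/104501 = 0.972708
Link Q3 2018→Q4 2018:
ΣP(Q4 2018)Q(Q3 2018) = 2695×5 + 12975×10 + 576×5 = 13475 + 129750 + 2880 = 146105
ΣP(Q3 2018)Q(Q3 2018) = 2617×5 + 10664×10 + 542×5 = 13085 + 106640 + 2710 = 122435
link = 146105/122435 = 1.193327
Chained index = 100 × 1.071620 × 0.972708 × 1.193327 = 124.3893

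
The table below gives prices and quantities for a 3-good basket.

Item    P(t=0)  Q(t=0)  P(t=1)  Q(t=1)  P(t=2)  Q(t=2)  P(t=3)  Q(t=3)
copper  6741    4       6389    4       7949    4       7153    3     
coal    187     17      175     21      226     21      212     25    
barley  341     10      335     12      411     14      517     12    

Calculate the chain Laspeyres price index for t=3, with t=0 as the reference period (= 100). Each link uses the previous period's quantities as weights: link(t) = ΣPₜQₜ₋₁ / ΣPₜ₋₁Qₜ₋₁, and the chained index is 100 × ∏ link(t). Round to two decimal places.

Link t=0→t=1:
ΣP(t=1)Q(t=0) = 6389×4 + 175×17 + 335×10 = 25556 + 2975 + 3350 = 31881
ΣP(t=0)Q(t=0) = 6741×4 + 187×17 + 341×10 = 26964 + 3179 + 3410 = 33553
link = 31881/33553 = 0.950168
Link t=1→t=2:
ΣP(t=2)Q(t=1) = 7949×4 + 226×21 + 411×12 = 31796 + 4746 + 4932 = 41474
ΣP(t=1)Q(t=1) = 6389×4 + 175×21 + 335×12 = 25556 + 3675 + 4020 = 33251
link = 41474/33251 = 1.247301
Link t=2→t=3:
ΣP(t=3)Q(t=2) = 7153×4 + 212×21 + 517×14 = 28612 + 4452 + 7238 = 40302
ΣP(t=2)Q(t=2) = 7949×4 + 226×21 + 411×14 = 31796 + 4746 + 5754 = 42296
link = 40302/42296 = 0.952856
Chained index = 100 × 0.950168 × 1.247301 × 0.952856 = 112.9273

112.93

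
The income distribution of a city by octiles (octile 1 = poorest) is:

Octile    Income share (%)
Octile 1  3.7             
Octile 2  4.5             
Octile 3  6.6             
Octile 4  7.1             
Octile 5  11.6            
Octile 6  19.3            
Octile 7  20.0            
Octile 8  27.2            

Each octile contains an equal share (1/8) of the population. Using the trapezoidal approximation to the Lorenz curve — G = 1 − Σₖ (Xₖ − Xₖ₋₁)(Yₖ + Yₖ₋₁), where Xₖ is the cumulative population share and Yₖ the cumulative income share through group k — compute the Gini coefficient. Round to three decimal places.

Cumulative income shares Yₖ: 0.0370, 0.0820, 0.1480, 0.2190, 0.3350, 0.5280, 0.7280, 1.0000
Σ (Xₖ−Xₖ₋₁)(Yₖ+Yₖ₋₁) = (1/8)(0.0370+0.0000) + (1/8)(0.0820+0.0370) + (1/8)(0.1480+0.0820) + (1/8)(0.2190+0.1480) + (1/8)(0.3350+0.2190) + (1/8)(0.5280+0.3350) + (1/8)(0.7280+0.5280) + (1/8)(1.0000+0.7280)
  = 0.0046 + 0.0149 + 0.0288 + 0.0459 + 0.0693 + 0.1079 + 0.1570 + 0.2160 = 0.6442
G = 1 − 0.6442 = 0.3558

0.356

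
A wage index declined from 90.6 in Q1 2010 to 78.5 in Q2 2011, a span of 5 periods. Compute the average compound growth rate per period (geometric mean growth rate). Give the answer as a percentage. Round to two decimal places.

Growth factor = (78.5/90.6)^(1/5) = (0.866446)^(1/5) = 0.971736
Growth rate = 0.971736 − 1 = -0.028264 = -2.8264%

-2.83%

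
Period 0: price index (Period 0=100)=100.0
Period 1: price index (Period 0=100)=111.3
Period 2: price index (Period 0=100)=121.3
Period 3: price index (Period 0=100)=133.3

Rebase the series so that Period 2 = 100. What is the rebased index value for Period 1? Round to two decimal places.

Rebased(Period 1) = 111.3 / 121.3 × 100 = 91.7560

91.76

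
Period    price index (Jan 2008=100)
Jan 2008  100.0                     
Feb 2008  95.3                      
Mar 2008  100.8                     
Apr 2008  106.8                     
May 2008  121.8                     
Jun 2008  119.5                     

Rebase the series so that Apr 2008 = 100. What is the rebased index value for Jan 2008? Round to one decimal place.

93.6

Rebased(Jan 2008) = 100.0 / 106.8 × 100 = 93.6330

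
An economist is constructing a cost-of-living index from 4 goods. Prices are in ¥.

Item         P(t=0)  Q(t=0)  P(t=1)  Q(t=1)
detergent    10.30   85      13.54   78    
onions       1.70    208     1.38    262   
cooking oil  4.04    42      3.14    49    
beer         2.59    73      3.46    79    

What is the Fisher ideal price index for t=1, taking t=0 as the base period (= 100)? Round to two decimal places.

113.23

Laspeyres component (base-period weights):
ΣP(t=1)Q(t=0) = 13.54×85 + 1.38×208 + 3.14×42 + 3.46×73 = 1150.9 + 287.04 + 131.88 + 252.58 = 1822.4
ΣP(t=0)Q(t=0) = 10.30×85 + 1.70×208 + 4.04×42 + 2.59×73 = 875.5 + 353.6 + 169.68 + 189.07 = 1587.85
L = 1822.4 / 1587.85 × 100 = 114.7715
Paasche component (current-period weights):
ΣP(t=1)Q(t=1) = 13.54×78 + 1.38×262 + 3.14×49 + 3.46×79 = 1056.12 + 361.56 + 153.86 + 273.34 = 1844.88
ΣP(t=0)Q(t=1) = 10.30×78 + 1.70×262 + 4.04×49 + 2.59×79 = 803.4 + 445.4 + 197.96 + 204.61 = 1651.37
P = 1844.88 / 1651.37 × 100 = 111.7181
Fisher = √(L × P) = √(114.7715 × 111.7181) = 113.2346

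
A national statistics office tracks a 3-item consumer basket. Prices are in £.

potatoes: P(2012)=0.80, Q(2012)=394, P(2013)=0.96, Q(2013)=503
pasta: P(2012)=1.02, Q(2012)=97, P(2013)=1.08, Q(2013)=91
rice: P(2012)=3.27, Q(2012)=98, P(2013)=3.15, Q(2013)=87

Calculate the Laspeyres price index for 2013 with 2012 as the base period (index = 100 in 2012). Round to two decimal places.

107.77

Laspeyres price index uses base-period quantities as weights.
ΣP(2013)·Q(2012) = 0.96×394 + 1.08×97 + 3.15×98 = 378.24 + 104.76 + 308.7 = 791.7
ΣP(2012)·Q(2012) = 0.80×394 + 1.02×97 + 3.27×98 = 315.2 + 98.94 + 320.46 = 734.6
Index = 791.7 / 734.6 × 100 = 107.7729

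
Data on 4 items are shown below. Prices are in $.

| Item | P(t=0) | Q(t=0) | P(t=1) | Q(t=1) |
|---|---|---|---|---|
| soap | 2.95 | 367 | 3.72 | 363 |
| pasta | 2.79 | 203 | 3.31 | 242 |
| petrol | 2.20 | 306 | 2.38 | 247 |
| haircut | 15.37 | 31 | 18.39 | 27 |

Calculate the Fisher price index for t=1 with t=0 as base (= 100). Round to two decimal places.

Laspeyres component (base-period weights):
ΣP(t=1)Q(t=0) = 3.72×367 + 3.31×203 + 2.38×306 + 18.39×31 = 1365.24 + 671.93 + 728.28 + 570.09 = 3335.54
ΣP(t=0)Q(t=0) = 2.95×367 + 2.79×203 + 2.20×306 + 15.37×31 = 1082.65 + 566.37 + 673.2 + 476.47 = 2798.69
L = 3335.54 / 2798.69 × 100 = 119.1822
Paasche component (current-period weights):
ΣP(t=1)Q(t=1) = 3.72×363 + 3.31×242 + 2.38×247 + 18.39×27 = 1350.36 + 801.02 + 587.86 + 496.53 = 3235.77
ΣP(t=0)Q(t=1) = 2.95×363 + 2.79×242 + 2.20×247 + 15.37×27 = 1070.85 + 675.18 + 543.4 + 414.99 = 2704.42
P = 3235.77 / 2704.42 × 100 = 119.6475
Fisher = √(L × P) = √(119.1822 × 119.6475) = 119.4146

119.41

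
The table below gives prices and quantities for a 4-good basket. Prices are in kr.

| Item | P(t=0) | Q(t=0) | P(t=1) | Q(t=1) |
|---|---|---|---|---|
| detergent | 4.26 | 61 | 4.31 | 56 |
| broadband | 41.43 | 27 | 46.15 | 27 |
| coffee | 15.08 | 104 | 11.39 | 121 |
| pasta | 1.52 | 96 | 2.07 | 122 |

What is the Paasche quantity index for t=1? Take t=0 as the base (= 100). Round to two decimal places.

107.81

Paasche quantity index uses current-period prices as weights.
ΣP(t=1)·Q(t=1) = 4.31×56 + 46.15×27 + 11.39×121 + 2.07×122 = 241.36 + 1246.05 + 1378.19 + 252.54 = 3118.14
ΣP(t=1)·Q(t=0) = 4.31×61 + 46.15×27 + 11.39×104 + 2.07×96 = 262.91 + 1246.05 + 1184.56 + 198.72 = 2892.24
Index = 3118.14 / 2892.24 × 100 = 107.8106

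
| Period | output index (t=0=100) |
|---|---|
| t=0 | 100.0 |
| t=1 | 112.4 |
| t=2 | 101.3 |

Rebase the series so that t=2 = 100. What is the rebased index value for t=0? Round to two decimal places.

Rebased(t=0) = 100.0 / 101.3 × 100 = 98.7167

98.72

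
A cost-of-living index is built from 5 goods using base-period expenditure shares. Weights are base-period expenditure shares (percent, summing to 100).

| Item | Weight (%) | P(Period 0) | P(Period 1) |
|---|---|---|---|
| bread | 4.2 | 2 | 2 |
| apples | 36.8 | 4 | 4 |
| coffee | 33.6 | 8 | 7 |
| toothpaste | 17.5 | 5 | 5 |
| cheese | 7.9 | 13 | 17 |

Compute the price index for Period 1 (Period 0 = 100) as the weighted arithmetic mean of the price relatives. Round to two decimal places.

bread: 4.2 × (2/2) = 4.2 × 1.000000 = 4.2000
apples: 36.8 × (4/4) = 36.8 × 1.000000 = 36.8000
coffee: 33.6 × (7/8) = 33.6 × 0.875000 = 29.4000
toothpaste: 17.5 × (5/5) = 17.5 × 1.000000 = 17.5000
cheese: 7.9 × (17/13) = 7.9 × 1.307692 = 10.3308
Index = Σ wᵢ·(p₁ᵢ/p₀ᵢ) = 4.2000 + 36.8000 + 29.4000 + 17.5000 + 10.3308 = 98.2308

98.23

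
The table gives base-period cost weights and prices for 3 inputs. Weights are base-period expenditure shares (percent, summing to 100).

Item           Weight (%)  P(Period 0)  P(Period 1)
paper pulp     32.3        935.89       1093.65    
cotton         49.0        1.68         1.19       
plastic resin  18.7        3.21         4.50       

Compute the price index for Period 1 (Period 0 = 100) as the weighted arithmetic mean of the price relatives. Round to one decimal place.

98.7

paper pulp: 32.3 × (1093.65/935.89) = 32.3 × 1.168567 = 37.7447
cotton: 49.0 × (1.19/1.68) = 49.0 × 0.708333 = 34.7083
plastic resin: 18.7 × (4.50/3.21) = 18.7 × 1.401869 = 26.2150
Index = Σ wᵢ·(p₁ᵢ/p₀ᵢ) = 37.7447 + 34.7083 + 26.2150 = 98.6680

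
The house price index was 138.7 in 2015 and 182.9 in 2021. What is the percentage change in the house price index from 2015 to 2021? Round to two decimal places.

31.87%

Change = (182.9 − 138.7) / 138.7 × 100
       = 44.2 / 138.7 × 100 = 31.8673%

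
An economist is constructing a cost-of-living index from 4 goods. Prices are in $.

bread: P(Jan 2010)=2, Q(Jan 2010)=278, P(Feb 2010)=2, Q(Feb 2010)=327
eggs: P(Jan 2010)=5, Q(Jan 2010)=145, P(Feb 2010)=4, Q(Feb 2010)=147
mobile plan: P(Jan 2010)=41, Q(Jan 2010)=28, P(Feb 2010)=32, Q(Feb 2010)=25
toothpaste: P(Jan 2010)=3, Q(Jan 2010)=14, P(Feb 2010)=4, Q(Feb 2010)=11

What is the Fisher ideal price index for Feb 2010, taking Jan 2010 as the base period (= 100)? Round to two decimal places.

84.87

Laspeyres component (base-period weights):
ΣP(Feb 2010)Q(Jan 2010) = 2×278 + 4×145 + 32×28 + 4×14 = 556 + 580 + 896 + 56 = 2088
ΣP(Jan 2010)Q(Jan 2010) = 2×278 + 5×145 + 41×28 + 3×14 = 556 + 725 + 1148 + 42 = 2471
L = 2088 / 2471 × 100 = 84.5002
Paasche component (current-period weights):
ΣP(Feb 2010)Q(Feb 2010) = 2×327 + 4×147 + 32×25 + 4×11 = 654 + 588 + 800 + 44 = 2086
ΣP(Jan 2010)Q(Feb 2010) = 2×327 + 5×147 + 41×25 + 3×11 = 654 + 735 + 1025 + 33 = 2447
P = 2086 / 2447 × 100 = 85.2472
Fisher = √(L × P) = √(84.5002 × 85.2472) = 84.8729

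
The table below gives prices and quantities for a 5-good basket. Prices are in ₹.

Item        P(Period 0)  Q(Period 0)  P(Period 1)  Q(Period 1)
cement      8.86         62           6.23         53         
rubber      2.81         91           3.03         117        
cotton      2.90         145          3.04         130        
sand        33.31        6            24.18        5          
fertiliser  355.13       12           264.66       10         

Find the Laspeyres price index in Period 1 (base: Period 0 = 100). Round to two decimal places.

Laspeyres price index uses base-period quantities as weights.
ΣP(Period 1)·Q(Period 0) = 6.23×62 + 3.03×91 + 3.04×145 + 24.18×6 + 264.66×12 = 386.26 + 275.73 + 440.8 + 145.08 + 3175.92 = 4423.79
ΣP(Period 0)·Q(Period 0) = 8.86×62 + 2.81×91 + 2.90×145 + 33.31×6 + 355.13×12 = 549.32 + 255.71 + 420.5 + 199.86 + 4261.56 = 5686.95
Index = 4423.79 / 5686.95 × 100 = 77.7884

77.79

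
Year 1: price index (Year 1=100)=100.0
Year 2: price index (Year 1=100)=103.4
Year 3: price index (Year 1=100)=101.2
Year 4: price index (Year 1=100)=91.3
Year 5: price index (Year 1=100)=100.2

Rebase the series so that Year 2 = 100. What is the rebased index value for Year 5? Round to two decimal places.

96.91

Rebased(Year 5) = 100.2 / 103.4 × 100 = 96.9052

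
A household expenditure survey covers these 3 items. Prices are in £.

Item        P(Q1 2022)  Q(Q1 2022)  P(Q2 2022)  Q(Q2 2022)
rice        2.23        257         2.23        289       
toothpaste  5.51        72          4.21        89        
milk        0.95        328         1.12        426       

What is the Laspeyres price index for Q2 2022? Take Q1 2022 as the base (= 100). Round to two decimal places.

97.05

Laspeyres price index uses base-period quantities as weights.
ΣP(Q2 2022)·Q(Q1 2022) = 2.23×257 + 4.21×72 + 1.12×328 = 573.11 + 303.12 + 367.36 = 1243.59
ΣP(Q1 2022)·Q(Q1 2022) = 2.23×257 + 5.51×72 + 0.95×328 = 573.11 + 396.72 + 311.6 = 1281.43
Index = 1243.59 / 1281.43 × 100 = 97.0470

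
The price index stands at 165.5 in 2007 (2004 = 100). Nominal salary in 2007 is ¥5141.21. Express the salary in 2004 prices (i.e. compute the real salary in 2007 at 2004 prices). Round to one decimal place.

Real = Nominal ÷ (Index/100) = 5141.21 ÷ (165.5/100)
     = 5141.21 ÷ 1.655 = 3106.4713

3106.5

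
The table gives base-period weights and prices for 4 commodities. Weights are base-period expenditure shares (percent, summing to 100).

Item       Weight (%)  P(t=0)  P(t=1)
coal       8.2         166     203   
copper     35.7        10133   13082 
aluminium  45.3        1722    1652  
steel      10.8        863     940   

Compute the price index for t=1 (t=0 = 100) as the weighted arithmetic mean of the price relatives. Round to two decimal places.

111.34

coal: 8.2 × (203/166) = 8.2 × 1.222892 = 10.0277
copper: 35.7 × (13082/10133) = 35.7 × 1.291029 = 46.0897
aluminium: 45.3 × (1652/1722) = 45.3 × 0.959350 = 43.4585
steel: 10.8 × (940/863) = 10.8 × 1.089224 = 11.7636
Index = Σ wᵢ·(p₁ᵢ/p₀ᵢ) = 10.0277 + 46.0897 + 43.4585 + 11.7636 = 111.3396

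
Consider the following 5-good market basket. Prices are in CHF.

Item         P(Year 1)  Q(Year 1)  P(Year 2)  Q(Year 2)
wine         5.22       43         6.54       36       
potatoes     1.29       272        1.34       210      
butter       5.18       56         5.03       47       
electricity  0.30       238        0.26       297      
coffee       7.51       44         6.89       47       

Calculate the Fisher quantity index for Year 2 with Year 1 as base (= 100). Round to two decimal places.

Laspeyres component (base-period weights):
ΣP(Year 1)Q(Year 2) = 5.22×36 + 1.29×210 + 5.18×47 + 0.30×297 + 7.51×47 = 187.92 + 270.9 + 243.46 + 89.1 + 352.97 = 1144.35
ΣP(Year 1)Q(Year 1) = 5.22×43 + 1.29×272 + 5.18×56 + 0.30×238 + 7.51×44 = 224.46 + 350.88 + 290.08 + 71.4 + 330.44 = 1267.26
L = 1144.35 / 1267.26 × 100 = 90.3011
Paasche component (current-period weights):
ΣP(Year 2)Q(Year 2) = 6.54×36 + 1.34×210 + 5.03×47 + 0.26×297 + 6.89×47 = 235.44 + 281.4 + 236.41 + 77.22 + 323.83 = 1154.3
ΣP(Year 2)Q(Year 1) = 6.54×43 + 1.34×272 + 5.03×56 + 0.26×238 + 6.89×44 = 281.22 + 364.48 + 281.68 + 61.88 + 303.16 = 1292.42
P = 1154.3 / 1292.42 × 100 = 89.3131
Fisher = √(L × P) = √(90.3011 × 89.3131) = 89.8057

89.81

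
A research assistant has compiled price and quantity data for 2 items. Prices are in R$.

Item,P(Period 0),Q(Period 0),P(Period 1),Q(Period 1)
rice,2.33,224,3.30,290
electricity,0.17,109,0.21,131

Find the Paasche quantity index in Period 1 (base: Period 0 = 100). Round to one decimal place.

129.2

Paasche quantity index uses current-period prices as weights.
ΣP(Period 1)·Q(Period 1) = 3.30×290 + 0.21×131 = 957 + 27.51 = 984.51
ΣP(Period 1)·Q(Period 0) = 3.30×224 + 0.21×109 = 739.2 + 22.89 = 762.09
Index = 984.51 / 762.09 × 100 = 129.1855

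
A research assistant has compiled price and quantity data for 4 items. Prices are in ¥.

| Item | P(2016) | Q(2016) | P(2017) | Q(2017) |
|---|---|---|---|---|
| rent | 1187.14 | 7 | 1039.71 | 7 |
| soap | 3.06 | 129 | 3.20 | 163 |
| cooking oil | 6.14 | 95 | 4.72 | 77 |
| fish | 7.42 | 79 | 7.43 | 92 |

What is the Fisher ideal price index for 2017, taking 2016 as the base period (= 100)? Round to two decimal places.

88.58

Laspeyres component (base-period weights):
ΣP(2017)Q(2016) = 1039.71×7 + 3.20×129 + 4.72×95 + 7.43×79 = 7277.97 + 412.8 + 448.4 + 586.97 = 8726.14
ΣP(2016)Q(2016) = 1187.14×7 + 3.06×129 + 6.14×95 + 7.42×79 = 8309.98 + 394.74 + 583.3 + 586.18 = 9874.2
L = 8726.14 / 9874.2 × 100 = 88.3731
Paasche component (current-period weights):
ΣP(2017)Q(2017) = 1039.71×7 + 3.20×163 + 4.72×77 + 7.43×92 = 7277.97 + 521.6 + 363.44 + 683.56 = 8846.57
ΣP(2016)Q(2017) = 1187.14×7 + 3.06×163 + 6.14×77 + 7.42×92 = 8309.98 + 498.78 + 472.78 + 682.64 = 9964.18
P = 8846.57 / 9964.18 × 100 = 88.7837
Fisher = √(L × P) = √(88.3731 × 88.7837) = 88.5782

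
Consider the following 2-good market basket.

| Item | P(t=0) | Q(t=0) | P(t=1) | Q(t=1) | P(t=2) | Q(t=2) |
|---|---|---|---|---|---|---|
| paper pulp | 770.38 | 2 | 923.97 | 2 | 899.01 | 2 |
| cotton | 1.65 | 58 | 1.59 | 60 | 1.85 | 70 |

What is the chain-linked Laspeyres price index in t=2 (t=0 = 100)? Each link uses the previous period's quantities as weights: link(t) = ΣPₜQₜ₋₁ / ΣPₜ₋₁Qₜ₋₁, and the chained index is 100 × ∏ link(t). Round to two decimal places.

Link t=0→t=1:
ΣP(t=1)Q(t=0) = 923.97×2 + 1.59×58 = 1847.94 + 92.22 = 1940.16
ΣP(t=0)Q(t=0) = 770.38×2 + 1.65×58 = 1540.76 + 95.7 = 1636.46
link = 1940.16/1636.46 = 1.185584
Link t=1→t=2:
ΣP(t=2)Q(t=1) = 899.01×2 + 1.85×60 = 1798.02 + 111 = 1909.02
ΣP(t=1)Q(t=1) = 923.97×2 + 1.59×60 = 1847.94 + 95.4 = 1943.34
link = 1909.02/1943.34 = 0.982340
Chained index = 100 × 1.185584 × 0.982340 = 116.4646

116.46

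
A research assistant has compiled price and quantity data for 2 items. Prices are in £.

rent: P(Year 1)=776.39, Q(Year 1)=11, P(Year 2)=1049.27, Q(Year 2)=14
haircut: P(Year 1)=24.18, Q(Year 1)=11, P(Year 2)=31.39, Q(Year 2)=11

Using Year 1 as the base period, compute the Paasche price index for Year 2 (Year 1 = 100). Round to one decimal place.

135.0

Paasche price index uses current-period quantities as weights.
ΣP(Year 2)·Q(Year 2) = 1049.27×14 + 31.39×11 = 14689.78 + 345.29 = 15035.07
ΣP(Year 1)·Q(Year 2) = 776.39×14 + 24.18×11 = 10869.46 + 265.98 = 11135.44
Index = 15035.07 / 11135.44 × 100 = 135.0200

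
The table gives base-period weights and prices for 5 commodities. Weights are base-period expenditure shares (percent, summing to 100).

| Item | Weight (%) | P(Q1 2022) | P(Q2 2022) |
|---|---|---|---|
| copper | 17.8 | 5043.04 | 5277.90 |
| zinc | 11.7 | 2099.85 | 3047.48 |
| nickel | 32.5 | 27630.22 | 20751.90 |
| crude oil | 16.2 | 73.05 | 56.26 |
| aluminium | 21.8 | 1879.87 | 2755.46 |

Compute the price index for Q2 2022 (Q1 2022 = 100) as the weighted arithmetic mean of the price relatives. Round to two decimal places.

copper: 17.8 × (5277.90/5043.04) = 17.8 × 1.046571 = 18.6290
zinc: 11.7 × (3047.48/2099.85) = 11.7 × 1.451285 = 16.9800
nickel: 32.5 × (20751.90/27630.22) = 32.5 × 0.751058 = 24.4094
crude oil: 16.2 × (56.26/73.05) = 16.2 × 0.770157 = 12.4766
aluminium: 21.8 × (2755.46/1879.87) = 21.8 × 1.465772 = 31.9538
Index = Σ wᵢ·(p₁ᵢ/p₀ᵢ) = 18.6290 + 16.9800 + 24.4094 + 12.4766 + 31.9538 = 104.4488

104.45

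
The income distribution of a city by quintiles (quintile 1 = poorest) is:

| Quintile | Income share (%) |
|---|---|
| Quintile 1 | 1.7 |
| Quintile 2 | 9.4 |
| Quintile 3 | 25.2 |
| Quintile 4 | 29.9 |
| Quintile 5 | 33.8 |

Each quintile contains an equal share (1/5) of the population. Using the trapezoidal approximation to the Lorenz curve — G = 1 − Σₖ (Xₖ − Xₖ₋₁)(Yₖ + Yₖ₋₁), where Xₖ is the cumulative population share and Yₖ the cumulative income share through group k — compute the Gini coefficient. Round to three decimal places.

0.339

Cumulative income shares Yₖ: 0.0170, 0.1110, 0.3630, 0.6620, 1.0000
Σ (Xₖ−Xₖ₋₁)(Yₖ+Yₖ₋₁) = (1/5)(0.0170+0.0000) + (1/5)(0.1110+0.0170) + (1/5)(0.3630+0.1110) + (1/5)(0.6620+0.3630) + (1/5)(1.0000+0.6620)
  = 0.0034 + 0.0256 + 0.0948 + 0.2050 + 0.3324 = 0.6612
G = 1 − 0.6612 = 0.3388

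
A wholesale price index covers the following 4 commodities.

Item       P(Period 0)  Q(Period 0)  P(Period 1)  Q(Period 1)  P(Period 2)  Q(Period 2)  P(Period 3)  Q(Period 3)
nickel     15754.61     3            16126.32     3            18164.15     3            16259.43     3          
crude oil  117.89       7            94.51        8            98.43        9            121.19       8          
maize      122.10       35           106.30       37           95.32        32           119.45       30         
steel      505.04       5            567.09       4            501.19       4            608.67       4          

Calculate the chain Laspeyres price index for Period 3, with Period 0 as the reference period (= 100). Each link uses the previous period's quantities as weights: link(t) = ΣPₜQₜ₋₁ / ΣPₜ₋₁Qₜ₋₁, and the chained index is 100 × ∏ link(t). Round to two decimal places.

103.38

Link Period 0→Period 1:
ΣP(Period 1)Q(Period 0) = 16126.32×3 + 94.51×7 + 106.30×35 + 567.09×5 = 48378.96 + 661.57 + 3720.5 + 2835.45 = 55596.48
ΣP(Period 0)Q(Period 0) = 15754.61×3 + 117.89×7 + 122.10×35 + 505.04×5 = 47263.83 + 825.23 + 4273.5 + 2525.2 = 54887.76
link = 55596.48/54887.76 = 1.012912
Link Period 1→Period 2:
ΣP(Period 2)Q(Period 1) = 18164.15×3 + 98.43×8 + 95.32×37 + 501.19×4 = 54492.45 + 787.44 + 3526.84 + 2004.76 = 60811.49
ΣP(Period 1)Q(Period 1) = 16126.32×3 + 94.51×8 + 106.30×37 + 567.09×4 = 48378.96 + 756.08 + 3933.1 + 2268.36 = 55336.5
link = 60811.49/55336.5 = 1.098940
Link Period 2→Period 3:
ΣP(Period 3)Q(Period 2) = 16259.43×3 + 121.19×9 + 119.45×32 + 608.67×4 = 48778.29 + 1090.71 + 3822.4 + 2434.68 = 56126.08
ΣP(Period 2)Q(Period 2) = 18164.15×3 + 98.43×9 + 95.32×32 + 501.19×4 = 54492.45 + 885.87 + 3050.24 + 2004.76 = 60433.32
link = 56126.08/60433.32 = 0.928727
Chained index = 100 × 1.012912 × 1.098940 × 0.928727 = 103.3794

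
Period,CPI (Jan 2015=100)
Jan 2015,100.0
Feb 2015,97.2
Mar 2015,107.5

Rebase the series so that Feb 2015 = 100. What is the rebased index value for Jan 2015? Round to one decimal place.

Rebased(Jan 2015) = 100.0 / 97.2 × 100 = 102.8807

102.9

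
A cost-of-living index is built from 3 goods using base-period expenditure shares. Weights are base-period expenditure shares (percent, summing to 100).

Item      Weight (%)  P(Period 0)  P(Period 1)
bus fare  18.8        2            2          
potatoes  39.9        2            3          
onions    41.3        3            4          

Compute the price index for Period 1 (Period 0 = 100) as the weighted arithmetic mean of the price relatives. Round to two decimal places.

bus fare: 18.8 × (2/2) = 18.8 × 1.000000 = 18.8000
potatoes: 39.9 × (3/2) = 39.9 × 1.500000 = 59.8500
onions: 41.3 × (4/3) = 41.3 × 1.333333 = 55.0667
Index = Σ wᵢ·(p₁ᵢ/p₀ᵢ) = 18.8000 + 59.8500 + 55.0667 = 133.7167

133.72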